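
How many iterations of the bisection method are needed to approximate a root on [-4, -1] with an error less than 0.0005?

We need (b-a)/2^n ≤ 0.0005
(-1 - (-4))/2^n ≤ 0.0005
3/2^n ≤ 0.0005
2^n ≥ 6000
n ≥ log₂(6000) = 12.55
n ≥ 13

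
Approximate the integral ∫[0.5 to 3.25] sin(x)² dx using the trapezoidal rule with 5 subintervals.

f(x) = sin(x)²
a = 0.5, b = 3.25, n = 5
h = (b - a)/n = 0.550000

Trapezoidal rule: (h/2)[f(x₀) + 2f(x₁) + 2f(x₂) + ... + f(xₙ)]

x_0 = 0.5000, f(x_0) = 0.229849, coefficient = 1
x_1 = 1.0500, f(x_1) = 0.752423, coefficient = 2
x_2 = 1.6000, f(x_2) = 0.999147, coefficient = 2
x_3 = 2.1500, f(x_3) = 0.700400, coefficient = 2
x_4 = 2.7000, f(x_4) = 0.182654, coefficient = 2
x_5 = 3.2500, f(x_5) = 0.011706, coefficient = 1

I ≈ (0.550000/2) × 5.510802 = 1.515471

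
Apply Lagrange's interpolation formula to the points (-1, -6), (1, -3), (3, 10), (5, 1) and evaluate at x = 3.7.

Lagrange interpolation formula:
P(x) = Σ yᵢ × Lᵢ(x)
where Lᵢ(x) = Π_{j≠i} (x - xⱼ)/(xᵢ - xⱼ)

L_0(3.7) = (3.7 - 1)/(-1 - 1) × (3.7 - 3)/(-1 - 3) × (3.7 - 5)/(-1 - 5) = 0.051188
L_1(3.7) = (3.7 - (-1))/(1 - (-1)) × (3.7 - 3)/(1 - 3) × (3.7 - 5)/(1 - 5) = -0.267313
L_2(3.7) = (3.7 - (-1))/(3 - (-1)) × (3.7 - 1)/(3 - 1) × (3.7 - 5)/(3 - 5) = 1.031062
L_3(3.7) = (3.7 - (-1))/(5 - (-1)) × (3.7 - 1)/(5 - 1) × (3.7 - 3)/(5 - 3) = 0.185063

P(3.7) = (-6)×L_0(3.7) + (-3)×L_1(3.7) + 10×L_2(3.7) + 1×L_3(3.7)
P(3.7) = 10.990500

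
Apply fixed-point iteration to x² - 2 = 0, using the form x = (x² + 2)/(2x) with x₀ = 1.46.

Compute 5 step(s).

Equation: x² - 2 = 0
Fixed-point form: x = (x² + 2)/(2x)
x₀ = 1.46

x_1 = g(1.460000) = 1.414932
x_2 = g(1.414932) = 1.414214
x_3 = g(1.414214) = 1.414214
x_4 = g(1.414214) = 1.414214
x_5 = g(1.414214) = 1.414214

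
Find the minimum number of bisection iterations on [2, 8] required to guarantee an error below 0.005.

We need (b-a)/2^n ≤ 0.005
(8 - 2)/2^n ≤ 0.005
6/2^n ≤ 0.005
2^n ≥ 1200
n ≥ log₂(1200) = 10.23
n ≥ 11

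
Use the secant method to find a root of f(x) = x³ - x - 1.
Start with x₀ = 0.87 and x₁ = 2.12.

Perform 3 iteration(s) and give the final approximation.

f(x) = x³ - x - 1
x₀ = 0.87, x₁ = 2.12

Secant formula: x_{n+1} = x_n - f(x_n)(x_n - x_{n-1})/(f(x_n) - f(x_{n-1}))

Iteration 1:
  f(0.870000) = -1.211497
  f(2.120000) = 6.408128
  x_2 = 2.120000 - 6.408128×(2.120000 - 0.870000)/(6.408128 - (-1.211497))
       = 1.068746
Iteration 2:
  f(2.120000) = 6.408128
  f(1.068746) = -0.848005
  x_3 = 1.068746 - (-0.848005)×(1.068746 - 2.120000)/(-0.848005 - 6.408128)
       = 1.191603
Iteration 3:
  f(1.068746) = -0.848005
  f(1.191603) = -0.499624
  x_4 = 1.191603 - (-0.499624)×(1.191603 - 1.068746)/(-0.499624 - (-0.848005))
       = 1.367797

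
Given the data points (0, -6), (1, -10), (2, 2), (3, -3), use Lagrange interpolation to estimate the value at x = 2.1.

Lagrange interpolation formula:
P(x) = Σ yᵢ × Lᵢ(x)
where Lᵢ(x) = Π_{j≠i} (x - xⱼ)/(xᵢ - xⱼ)

L_0(2.1) = (2.1 - 1)/(0 - 1) × (2.1 - 2)/(0 - 2) × (2.1 - 3)/(0 - 3) = 0.016500
L_1(2.1) = (2.1 - 0)/(1 - 0) × (2.1 - 2)/(1 - 2) × (2.1 - 3)/(1 - 3) = -0.094500
L_2(2.1) = (2.1 - 0)/(2 - 0) × (2.1 - 1)/(2 - 1) × (2.1 - 3)/(2 - 3) = 1.039500
L_3(2.1) = (2.1 - 0)/(3 - 0) × (2.1 - 1)/(3 - 1) × (2.1 - 2)/(3 - 2) = 0.038500

P(2.1) = (-6)×L_0(2.1) + (-10)×L_1(2.1) + 2×L_2(2.1) + (-3)×L_3(2.1)
P(2.1) = 2.809500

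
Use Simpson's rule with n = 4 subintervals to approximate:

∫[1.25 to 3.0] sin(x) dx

f(x) = sin(x)
a = 1.25, b = 3.0, n = 4
h = (b - a)/n = 0.437500

Simpson's rule: (h/3)[f(x₀) + 4f(x₁) + 2f(x₂) + ... + f(xₙ)]

x_0 = 1.2500, f(x_0) = 0.948985, coefficient = 1
x_1 = 1.6875, f(x_1) = 0.993198, coefficient = 4
x_2 = 2.1250, f(x_2) = 0.850320, coefficient = 2
x_3 = 2.5625, f(x_3) = 0.547265, coefficient = 4
x_4 = 3.0000, f(x_4) = 0.141120, coefficient = 1

I ≈ (0.437500/3) × 8.952595 = 1.305587
Exact value: 1.305315
Error: 0.000272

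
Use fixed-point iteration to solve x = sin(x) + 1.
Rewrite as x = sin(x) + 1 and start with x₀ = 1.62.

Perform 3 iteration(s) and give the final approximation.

Equation: x = sin(x) + 1
Fixed-point form: x = sin(x) + 1
x₀ = 1.62

x_1 = g(1.620000) = 1.998790
x_2 = g(1.998790) = 1.909800
x_3 = g(1.909800) = 1.943086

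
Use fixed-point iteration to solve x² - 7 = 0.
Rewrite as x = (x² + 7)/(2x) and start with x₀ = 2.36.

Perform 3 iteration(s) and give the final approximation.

Equation: x² - 7 = 0
Fixed-point form: x = (x² + 7)/(2x)
x₀ = 2.36

x_1 = g(2.360000) = 2.663051
x_2 = g(2.663051) = 2.645808
x_3 = g(2.645808) = 2.645751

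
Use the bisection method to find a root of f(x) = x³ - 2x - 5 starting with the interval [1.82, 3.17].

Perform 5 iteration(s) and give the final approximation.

f(x) = x³ - 2x - 5
Initial interval: [1.82, 3.17]

Iteration 1:
  c_1 = (1.820000 + 3.170000)/2 = 2.495000
  f(c_1) = f(2.495000) = 5.541437
  f(a) × f(c) < 0, new interval: [1.820000, 2.495000]
Iteration 2:
  c_2 = (1.820000 + 2.495000)/2 = 2.157500
  f(c_2) = f(2.157500) = 0.727744
  f(a) × f(c) < 0, new interval: [1.820000, 2.157500]
Iteration 3:
  c_3 = (1.820000 + 2.157500)/2 = 1.988750
  f(c_3) = f(1.988750) = -1.111742
  f(a) × f(c) ≥ 0, new interval: [1.988750, 2.157500]
Iteration 4:
  c_4 = (1.988750 + 2.157500)/2 = 2.073125
  f(c_4) = f(2.073125) = -0.236275
  f(a) × f(c) ≥ 0, new interval: [2.073125, 2.157500]
Iteration 5:
  c_5 = (2.073125 + 2.157500)/2 = 2.115312
  f(c_5) = f(2.115312) = 0.234440
  f(a) × f(c) < 0, new interval: [2.073125, 2.115312]

After 5 iteration(s), the approximation is c_5 = 2.115312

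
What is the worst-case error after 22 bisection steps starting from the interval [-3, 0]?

Bisection error bound: |error| ≤ (b-a)/2^n
|error| ≤ (0 - (-3))/2^22 = 3/2^22
|error| ≤ 0.0000007153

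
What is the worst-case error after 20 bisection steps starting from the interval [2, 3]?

Bisection error bound: |error| ≤ (b-a)/2^n
|error| ≤ (3 - 2)/2^20 = 1/2^20
|error| ≤ 0.0000009537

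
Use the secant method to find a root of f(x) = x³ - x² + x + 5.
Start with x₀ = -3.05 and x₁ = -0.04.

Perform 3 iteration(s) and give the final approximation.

f(x) = x³ - x² + x + 5
x₀ = -3.05, x₁ = -0.04

Secant formula: x_{n+1} = x_n - f(x_n)(x_n - x_{n-1})/(f(x_n) - f(x_{n-1}))

Iteration 1:
  f(-3.050000) = -35.725125
  f(-0.040000) = 4.958336
  x_2 = -0.040000 - 4.958336×(-0.040000 - (-3.050000))/(4.958336 - (-35.725125))
       = -0.406847
Iteration 2:
  f(-0.040000) = 4.958336
  f(-0.406847) = 4.360286
  x_3 = -0.406847 - 4.360286×(-0.406847 - (-0.040000))/(4.360286 - 4.958336)
       = -3.081467
Iteration 3:
  f(-0.406847) = 4.360286
  f(-3.081467) = -36.836798
  x_4 = -3.081467 - (-36.836798)×(-3.081467 - (-0.406847))/(-36.836798 - 4.360286)
       = -0.689928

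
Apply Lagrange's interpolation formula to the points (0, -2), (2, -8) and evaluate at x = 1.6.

Lagrange interpolation formula:
P(x) = Σ yᵢ × Lᵢ(x)
where Lᵢ(x) = Π_{j≠i} (x - xⱼ)/(xᵢ - xⱼ)

L_0(1.6) = (1.6 - 2)/(0 - 2) = 0.200000
L_1(1.6) = (1.6 - 0)/(2 - 0) = 0.800000

P(1.6) = (-2)×L_0(1.6) + (-8)×L_1(1.6)
P(1.6) = -6.800000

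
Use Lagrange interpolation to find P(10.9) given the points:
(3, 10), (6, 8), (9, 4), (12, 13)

Lagrange interpolation formula:
P(x) = Σ yᵢ × Lᵢ(x)
where Lᵢ(x) = Π_{j≠i} (x - xⱼ)/(xᵢ - xⱼ)

L_0(10.9) = (10.9 - 6)/(3 - 6) × (10.9 - 9)/(3 - 9) × (10.9 - 12)/(3 - 12) = 0.063216
L_1(10.9) = (10.9 - 3)/(6 - 3) × (10.9 - 9)/(6 - 9) × (10.9 - 12)/(6 - 12) = -0.305759
L_2(10.9) = (10.9 - 3)/(9 - 3) × (10.9 - 6)/(9 - 6) × (10.9 - 12)/(9 - 12) = 0.788537
L_3(10.9) = (10.9 - 3)/(12 - 3) × (10.9 - 6)/(12 - 6) × (10.9 - 9)/(12 - 9) = 0.454006

P(10.9) = 10×L_0(10.9) + 8×L_1(10.9) + 4×L_2(10.9) + 13×L_3(10.9)
P(10.9) = 7.242315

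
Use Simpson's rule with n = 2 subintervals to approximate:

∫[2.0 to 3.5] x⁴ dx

f(x) = x⁴
a = 2.0, b = 3.5, n = 2
h = (b - a)/n = 0.750000

Simpson's rule: (h/3)[f(x₀) + 4f(x₁) + 2f(x₂) + ... + f(xₙ)]

x_0 = 2.0000, f(x_0) = 16.000000, coefficient = 1
x_1 = 2.7500, f(x_1) = 57.191406, coefficient = 4
x_2 = 3.5000, f(x_2) = 150.062500, coefficient = 1

I ≈ (0.750000/3) × 394.828125 = 98.707031
Exact value: 98.643750
Error: 0.063281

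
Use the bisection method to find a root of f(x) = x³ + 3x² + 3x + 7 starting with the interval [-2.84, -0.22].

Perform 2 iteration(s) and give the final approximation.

f(x) = x³ + 3x² + 3x + 7
Initial interval: [-2.84, -0.22]

Iteration 1:
  c_1 = (-2.840000 + (-0.220000))/2 = -1.530000
  f(c_1) = f(-1.530000) = 5.851123
  f(a) × f(c) < 0, new interval: [-2.840000, -1.530000]
Iteration 2:
  c_2 = (-2.840000 + (-1.530000))/2 = -2.185000
  f(c_2) = f(-2.185000) = 4.335993
  f(a) × f(c) < 0, new interval: [-2.840000, -2.185000]

After 2 iteration(s), the approximation is c_2 = -2.185000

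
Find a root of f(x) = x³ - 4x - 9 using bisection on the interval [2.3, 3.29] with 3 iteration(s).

f(x) = x³ - 4x - 9
Initial interval: [2.3, 3.29]

Iteration 1:
  c_1 = (2.300000 + 3.290000)/2 = 2.795000
  f(c_1) = f(2.795000) = 1.654610
  f(a) × f(c) < 0, new interval: [2.300000, 2.795000]
Iteration 2:
  c_2 = (2.300000 + 2.795000)/2 = 2.547500
  f(c_2) = f(2.547500) = -2.657346
  f(a) × f(c) ≥ 0, new interval: [2.547500, 2.795000]
Iteration 3:
  c_3 = (2.547500 + 2.795000)/2 = 2.671250
  f(c_3) = f(2.671250) = -0.624091
  f(a) × f(c) ≥ 0, new interval: [2.671250, 2.795000]

After 3 iteration(s), the approximation is c_3 = 2.671250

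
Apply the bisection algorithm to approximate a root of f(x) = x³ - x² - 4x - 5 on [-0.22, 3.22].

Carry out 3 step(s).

f(x) = x³ - x² - 4x - 5
Initial interval: [-0.22, 3.22]

Iteration 1:
  c_1 = (-0.220000 + 3.220000)/2 = 1.500000
  f(c_1) = f(1.500000) = -9.875000
  f(a) × f(c) ≥ 0, new interval: [1.500000, 3.220000]
Iteration 2:
  c_2 = (1.500000 + 3.220000)/2 = 2.360000
  f(c_2) = f(2.360000) = -6.865344
  f(a) × f(c) ≥ 0, new interval: [2.360000, 3.220000]
Iteration 3:
  c_3 = (2.360000 + 3.220000)/2 = 2.790000
  f(c_3) = f(2.790000) = -2.226461
  f(a) × f(c) ≥ 0, new interval: [2.790000, 3.220000]

After 3 iteration(s), the approximation is c_3 = 2.790000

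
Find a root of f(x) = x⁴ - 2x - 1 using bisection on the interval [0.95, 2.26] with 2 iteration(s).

f(x) = x⁴ - 2x - 1
Initial interval: [0.95, 2.26]

Iteration 1:
  c_1 = (0.950000 + 2.260000)/2 = 1.605000
  f(c_1) = f(1.605000) = 2.425905
  f(a) × f(c) < 0, new interval: [0.950000, 1.605000]
Iteration 2:
  c_2 = (0.950000 + 1.605000)/2 = 1.277500
  f(c_2) = f(1.277500) = -0.891556
  f(a) × f(c) ≥ 0, new interval: [1.277500, 1.605000]

After 2 iteration(s), the approximation is c_2 = 1.277500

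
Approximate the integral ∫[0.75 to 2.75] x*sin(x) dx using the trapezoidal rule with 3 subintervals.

f(x) = x*sin(x)
a = 0.75, b = 2.75, n = 3
h = (b - a)/n = 0.666667

Trapezoidal rule: (h/2)[f(x₀) + 2f(x₁) + 2f(x₂) + ... + f(xₙ)]

x_0 = 0.7500, f(x_0) = 0.511229, coefficient = 1
x_1 = 1.4167, f(x_1) = 1.399873, coefficient = 2
x_2 = 2.0833, f(x_2) = 1.815632, coefficient = 2
x_3 = 2.7500, f(x_3) = 1.049568, coefficient = 1

I ≈ (0.666667/2) × 7.991806 = 2.663935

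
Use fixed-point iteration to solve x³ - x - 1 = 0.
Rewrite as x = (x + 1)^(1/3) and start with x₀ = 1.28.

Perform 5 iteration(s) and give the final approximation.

Equation: x³ - x - 1 = 0
Fixed-point form: x = (x + 1)^(1/3)
x₀ = 1.28

x_1 = g(1.280000) = 1.316169
x_2 = g(1.316169) = 1.323092
x_3 = g(1.323092) = 1.324409
x_4 = g(1.324409) = 1.324659
x_5 = g(1.324659) = 1.324707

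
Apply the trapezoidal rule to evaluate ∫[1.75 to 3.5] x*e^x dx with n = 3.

f(x) = x*e^x
a = 1.75, b = 3.5, n = 3
h = (b - a)/n = 0.583333

Trapezoidal rule: (h/2)[f(x₀) + 2f(x₁) + 2f(x₂) + ... + f(xₙ)]

x_0 = 1.7500, f(x_0) = 10.070555, coefficient = 1
x_1 = 2.3333, f(x_1) = 24.061937, coefficient = 2
x_2 = 2.9167, f(x_2) = 53.898793, coefficient = 2
x_3 = 3.5000, f(x_3) = 115.904082, coefficient = 1

I ≈ (0.583333/2) × 281.896095 = 82.219694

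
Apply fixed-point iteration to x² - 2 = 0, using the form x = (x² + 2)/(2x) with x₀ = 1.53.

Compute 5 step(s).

Equation: x² - 2 = 0
Fixed-point form: x = (x² + 2)/(2x)
x₀ = 1.53

x_1 = g(1.530000) = 1.418595
x_2 = g(1.418595) = 1.414220
x_3 = g(1.414220) = 1.414214
x_4 = g(1.414214) = 1.414214
x_5 = g(1.414214) = 1.414214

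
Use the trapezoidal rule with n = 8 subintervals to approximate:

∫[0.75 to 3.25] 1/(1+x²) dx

f(x) = 1/(1+x²)
a = 0.75, b = 3.25, n = 8
h = (b - a)/n = 0.312500

Trapezoidal rule: (h/2)[f(x₀) + 2f(x₁) + 2f(x₂) + ... + f(xₙ)]

x_0 = 0.7500, f(x_0) = 0.640000, coefficient = 1
x_1 = 1.0625, f(x_1) = 0.469725, coefficient = 2
x_2 = 1.3750, f(x_2) = 0.345946, coefficient = 2
x_3 = 1.6875, f(x_3) = 0.259898, coefficient = 2
x_4 = 2.0000, f(x_4) = 0.200000, coefficient = 2
x_5 = 2.3125, f(x_5) = 0.157538, coefficient = 2
x_6 = 2.6250, f(x_6) = 0.126733, coefficient = 2
x_7 = 2.9375, f(x_7) = 0.103854, coefficient = 2
x_8 = 3.2500, f(x_8) = 0.086486, coefficient = 1

I ≈ (0.312500/2) × 4.053875 = 0.633418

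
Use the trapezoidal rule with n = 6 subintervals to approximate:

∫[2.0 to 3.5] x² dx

f(x) = x²
a = 2.0, b = 3.5, n = 6
h = (b - a)/n = 0.250000

Trapezoidal rule: (h/2)[f(x₀) + 2f(x₁) + 2f(x₂) + ... + f(xₙ)]

x_0 = 2.0000, f(x_0) = 4.000000, coefficient = 1
x_1 = 2.2500, f(x_1) = 5.062500, coefficient = 2
x_2 = 2.5000, f(x_2) = 6.250000, coefficient = 2
x_3 = 2.7500, f(x_3) = 7.562500, coefficient = 2
x_4 = 3.0000, f(x_4) = 9.000000, coefficient = 2
x_5 = 3.2500, f(x_5) = 10.562500, coefficient = 2
x_6 = 3.5000, f(x_6) = 12.250000, coefficient = 1

I ≈ (0.250000/2) × 93.125000 = 11.640625
Exact value: 11.625000
Error: 0.015625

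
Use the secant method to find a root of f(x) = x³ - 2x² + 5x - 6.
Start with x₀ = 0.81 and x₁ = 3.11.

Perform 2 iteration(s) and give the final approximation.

f(x) = x³ - 2x² + 5x - 6
x₀ = 0.81, x₁ = 3.11

Secant formula: x_{n+1} = x_n - f(x_n)(x_n - x_{n-1})/(f(x_n) - f(x_{n-1}))

Iteration 1:
  f(0.810000) = -2.730759
  f(3.110000) = 20.286031
  x_2 = 3.110000 - 20.286031×(3.110000 - 0.810000)/(20.286031 - (-2.730759))
       = 1.082877
Iteration 2:
  f(3.110000) = 20.286031
  f(1.082877) = -1.661055
  x_3 = 1.082877 - (-1.661055)×(1.082877 - 3.110000)/(-1.661055 - 20.286031)
       = 1.236299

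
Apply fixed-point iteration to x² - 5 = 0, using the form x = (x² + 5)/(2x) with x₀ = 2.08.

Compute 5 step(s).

Equation: x² - 5 = 0
Fixed-point form: x = (x² + 5)/(2x)
x₀ = 2.08

x_1 = g(2.080000) = 2.241923
x_2 = g(2.241923) = 2.236076
x_3 = g(2.236076) = 2.236068
x_4 = g(2.236068) = 2.236068
x_5 = g(2.236068) = 2.236068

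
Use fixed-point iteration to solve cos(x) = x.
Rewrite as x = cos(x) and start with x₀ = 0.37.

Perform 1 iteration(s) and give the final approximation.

Equation: cos(x) = x
Fixed-point form: x = cos(x)
x₀ = 0.37

x_1 = g(0.370000) = 0.932327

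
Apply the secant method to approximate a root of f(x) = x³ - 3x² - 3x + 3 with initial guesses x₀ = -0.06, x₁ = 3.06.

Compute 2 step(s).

f(x) = x³ - 3x² - 3x + 3
x₀ = -0.06, x₁ = 3.06

Secant formula: x_{n+1} = x_n - f(x_n)(x_n - x_{n-1})/(f(x_n) - f(x_{n-1}))

Iteration 1:
  f(-0.060000) = 3.168984
  f(3.060000) = -5.618184
  x_2 = 3.060000 - (-5.618184)×(3.060000 - (-0.060000))/(-5.618184 - 3.168984)
       = 1.065190
Iteration 2:
  f(3.060000) = -5.618184
  f(1.065190) = -2.390861
  x_3 = 1.065190 - (-2.390861)×(1.065190 - 3.060000)/(-2.390861 - (-5.618184))
       = -0.412603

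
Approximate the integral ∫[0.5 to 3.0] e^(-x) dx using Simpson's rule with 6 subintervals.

f(x) = e^(-x)
a = 0.5, b = 3.0, n = 6
h = (b - a)/n = 0.416667

Simpson's rule: (h/3)[f(x₀) + 4f(x₁) + 2f(x₂) + ... + f(xₙ)]

x_0 = 0.5000, f(x_0) = 0.606531, coefficient = 1
x_1 = 0.9167, f(x_1) = 0.399850, coefficient = 4
x_2 = 1.3333, f(x_2) = 0.263597, coefficient = 2
x_3 = 1.7500, f(x_3) = 0.173774, coefficient = 4
x_4 = 2.1667, f(x_4) = 0.114559, coefficient = 2
x_5 = 2.5833, f(x_5) = 0.075522, coefficient = 4
x_6 = 3.0000, f(x_6) = 0.049787, coefficient = 1

I ≈ (0.416667/3) × 4.009211 = 0.556835
Exact value: 0.556744
Error: 0.000091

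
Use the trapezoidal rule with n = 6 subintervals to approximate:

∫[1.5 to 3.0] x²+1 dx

f(x) = x²+1
a = 1.5, b = 3.0, n = 6
h = (b - a)/n = 0.250000

Trapezoidal rule: (h/2)[f(x₀) + 2f(x₁) + 2f(x₂) + ... + f(xₙ)]

x_0 = 1.5000, f(x_0) = 3.250000, coefficient = 1
x_1 = 1.7500, f(x_1) = 4.062500, coefficient = 2
x_2 = 2.0000, f(x_2) = 5.000000, coefficient = 2
x_3 = 2.2500, f(x_3) = 6.062500, coefficient = 2
x_4 = 2.5000, f(x_4) = 7.250000, coefficient = 2
x_5 = 2.7500, f(x_5) = 8.562500, coefficient = 2
x_6 = 3.0000, f(x_6) = 10.000000, coefficient = 1

I ≈ (0.250000/2) × 75.125000 = 9.390625
Exact value: 9.375000
Error: 0.015625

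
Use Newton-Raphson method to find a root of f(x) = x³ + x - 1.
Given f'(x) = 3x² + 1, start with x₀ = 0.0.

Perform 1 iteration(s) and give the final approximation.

f(x) = x³ + x - 1
f'(x) = 3x² + 1
x₀ = 0.0

Newton-Raphson formula: x_{n+1} = x_n - f(x_n)/f'(x_n)

Iteration 1:
  f(0.000000) = -1.000000
  f'(0.000000) = 1.000000
  x_1 = 0.000000 - (-1.000000)/1.000000 = 1.000000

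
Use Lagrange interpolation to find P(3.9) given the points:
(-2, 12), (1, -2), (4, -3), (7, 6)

Lagrange interpolation formula:
P(x) = Σ yᵢ × Lᵢ(x)
where Lᵢ(x) = Π_{j≠i} (x - xⱼ)/(xᵢ - xⱼ)

L_0(3.9) = (3.9 - 1)/(-2 - 1) × (3.9 - 4)/(-2 - 4) × (3.9 - 7)/(-2 - 7) = -0.005549
L_1(3.9) = (3.9 - (-2))/(1 - (-2)) × (3.9 - 4)/(1 - 4) × (3.9 - 7)/(1 - 7) = 0.033870
L_2(3.9) = (3.9 - (-2))/(4 - (-2)) × (3.9 - 1)/(4 - 1) × (3.9 - 7)/(4 - 7) = 0.982241
L_3(3.9) = (3.9 - (-2))/(7 - (-2)) × (3.9 - 1)/(7 - 1) × (3.9 - 4)/(7 - 4) = -0.010562

P(3.9) = 12×L_0(3.9) + (-2)×L_1(3.9) + (-3)×L_2(3.9) + 6×L_3(3.9)
P(3.9) = -3.144426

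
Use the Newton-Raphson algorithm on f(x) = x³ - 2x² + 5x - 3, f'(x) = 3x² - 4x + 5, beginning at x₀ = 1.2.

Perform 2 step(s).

f(x) = x³ - 2x² + 5x - 3
f'(x) = 3x² - 4x + 5
x₀ = 1.2

Newton-Raphson formula: x_{n+1} = x_n - f(x_n)/f'(x_n)

Iteration 1:
  f(1.200000) = 1.848000
  f'(1.200000) = 4.520000
  x_1 = 1.200000 - 1.848000/4.520000 = 0.791150
Iteration 2:
  f(0.791150) = 0.199110
  f'(0.791150) = 3.713155
  x_2 = 0.791150 - 0.199110/3.713155 = 0.737528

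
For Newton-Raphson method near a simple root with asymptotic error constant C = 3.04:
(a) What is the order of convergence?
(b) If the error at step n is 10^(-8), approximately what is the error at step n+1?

(a) Newton-Raphson has quadratic (order 2) convergence near simple roots.
    This means |e_{n+1}| ≈ C|e_n|².

(b) With |e_n| = 10^(-8) and C = 3.04:
    |e_{n+1}| ≈ 3.04 × (10^(-8))² = 3.04 × 10^(-16)

(a) 2 (quadratic); (b) |e_{n+1}| ≈ 3.040e-16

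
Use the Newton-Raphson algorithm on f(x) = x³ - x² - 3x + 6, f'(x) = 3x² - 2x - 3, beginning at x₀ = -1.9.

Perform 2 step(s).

f(x) = x³ - x² - 3x + 6
f'(x) = 3x² - 2x - 3
x₀ = -1.9

Newton-Raphson formula: x_{n+1} = x_n - f(x_n)/f'(x_n)

Iteration 1:
  f(-1.900000) = 1.231000
  f'(-1.900000) = 11.630000
  x_1 = -1.900000 - 1.231000/11.630000 = -2.005847
Iteration 2:
  f(-2.005847) = -0.076250
  f'(-2.005847) = 13.081960
  x_2 = -2.005847 - (-0.076250)/13.081960 = -2.000018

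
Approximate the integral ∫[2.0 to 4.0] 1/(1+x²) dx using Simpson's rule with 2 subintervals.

f(x) = 1/(1+x²)
a = 2.0, b = 4.0, n = 2
h = (b - a)/n = 1.000000

Simpson's rule: (h/3)[f(x₀) + 4f(x₁) + 2f(x₂) + ... + f(xₙ)]

x_0 = 2.0000, f(x_0) = 0.200000, coefficient = 1
x_1 = 3.0000, f(x_1) = 0.100000, coefficient = 4
x_2 = 4.0000, f(x_2) = 0.058824, coefficient = 1

I ≈ (1.000000/3) × 0.658824 = 0.219608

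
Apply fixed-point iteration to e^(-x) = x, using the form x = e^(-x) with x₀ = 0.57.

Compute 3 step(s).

Equation: e^(-x) = x
Fixed-point form: x = e^(-x)
x₀ = 0.57

x_1 = g(0.570000) = 0.565525
x_2 = g(0.565525) = 0.568062
x_3 = g(0.568062) = 0.566623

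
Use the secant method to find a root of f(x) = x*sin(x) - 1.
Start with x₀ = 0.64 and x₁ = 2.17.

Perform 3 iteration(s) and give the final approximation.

f(x) = x*sin(x) - 1
x₀ = 0.64, x₁ = 2.17

Secant formula: x_{n+1} = x_n - f(x_n)(x_n - x_{n-1})/(f(x_n) - f(x_{n-1}))

Iteration 1:
  f(0.640000) = -0.617795
  f(2.170000) = 0.791953
  x_2 = 2.170000 - 0.791953×(2.170000 - 0.640000)/(0.791953 - (-0.617795))
       = 1.310493
Iteration 2:
  f(2.170000) = 0.791953
  f(1.310493) = 0.266345
  x_3 = 1.310493 - 0.266345×(1.310493 - 2.170000)/(0.266345 - 0.791953)
       = 0.874949
Iteration 3:
  f(1.310493) = 0.266345
  f(0.874949) = -0.328467
  x_4 = 0.874949 - (-0.328467)×(0.874949 - 1.310493)/(-0.328467 - 0.266345)
       = 1.115465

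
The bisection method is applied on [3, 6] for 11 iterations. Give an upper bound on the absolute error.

Bisection error bound: |error| ≤ (b-a)/2^n
|error| ≤ (6 - 3)/2^11 = 3/2^11
|error| ≤ 0.0014648438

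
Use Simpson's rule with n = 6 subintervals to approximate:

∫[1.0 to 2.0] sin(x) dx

f(x) = sin(x)
a = 1.0, b = 2.0, n = 6
h = (b - a)/n = 0.166667

Simpson's rule: (h/3)[f(x₀) + 4f(x₁) + 2f(x₂) + ... + f(xₙ)]

x_0 = 1.0000, f(x_0) = 0.841471, coefficient = 1
x_1 = 1.1667, f(x_1) = 0.919445, coefficient = 4
x_2 = 1.3333, f(x_2) = 0.971938, coefficient = 2
x_3 = 1.5000, f(x_3) = 0.997495, coefficient = 4
x_4 = 1.6667, f(x_4) = 0.995408, coefficient = 2
x_5 = 1.8333, f(x_5) = 0.965735, coefficient = 4
x_6 = 2.0000, f(x_6) = 0.909297, coefficient = 1

I ≈ (0.166667/3) × 17.216159 = 0.956453
Exact value: 0.956449
Error: 0.000004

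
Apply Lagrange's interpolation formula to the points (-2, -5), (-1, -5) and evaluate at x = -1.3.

Lagrange interpolation formula:
P(x) = Σ yᵢ × Lᵢ(x)
where Lᵢ(x) = Π_{j≠i} (x - xⱼ)/(xᵢ - xⱼ)

L_0(-1.3) = (-1.3 - (-1))/(-2 - (-1)) = 0.300000
L_1(-1.3) = (-1.3 - (-2))/(-1 - (-2)) = 0.700000

P(-1.3) = (-5)×L_0(-1.3) + (-5)×L_1(-1.3)
P(-1.3) = -5.000000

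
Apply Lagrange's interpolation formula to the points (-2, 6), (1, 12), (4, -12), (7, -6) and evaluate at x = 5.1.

Lagrange interpolation formula:
P(x) = Σ yᵢ × Lᵢ(x)
where Lᵢ(x) = Π_{j≠i} (x - xⱼ)/(xᵢ - xⱼ)

L_0(5.1) = (5.1 - 1)/(-2 - 1) × (5.1 - 4)/(-2 - 4) × (5.1 - 7)/(-2 - 7) = 0.052895
L_1(5.1) = (5.1 - (-2))/(1 - (-2)) × (5.1 - 4)/(1 - 4) × (5.1 - 7)/(1 - 7) = -0.274796
L_2(5.1) = (5.1 - (-2))/(4 - (-2)) × (5.1 - 1)/(4 - 1) × (5.1 - 7)/(4 - 7) = 1.024241
L_3(5.1) = (5.1 - (-2))/(7 - (-2)) × (5.1 - 1)/(7 - 1) × (5.1 - 4)/(7 - 4) = 0.197660

P(5.1) = 6×L_0(5.1) + 12×L_1(5.1) + (-12)×L_2(5.1) + (-6)×L_3(5.1)
P(5.1) = -16.457037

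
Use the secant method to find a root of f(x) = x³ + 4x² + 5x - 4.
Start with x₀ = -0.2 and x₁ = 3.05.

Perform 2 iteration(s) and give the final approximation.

f(x) = x³ + 4x² + 5x - 4
x₀ = -0.2, x₁ = 3.05

Secant formula: x_{n+1} = x_n - f(x_n)(x_n - x_{n-1})/(f(x_n) - f(x_{n-1}))

Iteration 1:
  f(-0.200000) = -4.848000
  f(3.050000) = 76.832625
  x_2 = 3.050000 - 76.832625×(3.050000 - (-0.200000))/(76.832625 - (-4.848000))
       = -0.007102
Iteration 2:
  f(3.050000) = 76.832625
  f(-0.007102) = -4.035310
  x_3 = -0.007102 - (-4.035310)×(-0.007102 - 3.050000)/(-4.035310 - 76.832625)
       = 0.145447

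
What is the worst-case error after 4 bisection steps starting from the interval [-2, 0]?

Bisection error bound: |error| ≤ (b-a)/2^n
|error| ≤ (0 - (-2))/2^4 = 2/2^4
|error| ≤ 0.1250000000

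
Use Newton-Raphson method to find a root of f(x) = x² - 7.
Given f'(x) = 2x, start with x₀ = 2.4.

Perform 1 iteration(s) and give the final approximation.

f(x) = x² - 7
f'(x) = 2x
x₀ = 2.4

Newton-Raphson formula: x_{n+1} = x_n - f(x_n)/f'(x_n)

Iteration 1:
  f(2.400000) = -1.240000
  f'(2.400000) = 4.800000
  x_1 = 2.400000 - (-1.240000)/4.800000 = 2.658333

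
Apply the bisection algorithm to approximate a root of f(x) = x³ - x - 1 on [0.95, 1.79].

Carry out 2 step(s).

f(x) = x³ - x - 1
Initial interval: [0.95, 1.79]

Iteration 1:
  c_1 = (0.950000 + 1.790000)/2 = 1.370000
  f(c_1) = f(1.370000) = 0.201353
  f(a) × f(c) < 0, new interval: [0.950000, 1.370000]
Iteration 2:
  c_2 = (0.950000 + 1.370000)/2 = 1.160000
  f(c_2) = f(1.160000) = -0.599104
  f(a) × f(c) ≥ 0, new interval: [1.160000, 1.370000]

After 2 iteration(s), the approximation is c_2 = 1.160000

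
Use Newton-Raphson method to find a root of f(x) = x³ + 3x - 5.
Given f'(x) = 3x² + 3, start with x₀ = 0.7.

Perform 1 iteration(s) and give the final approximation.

f(x) = x³ + 3x - 5
f'(x) = 3x² + 3
x₀ = 0.7

Newton-Raphson formula: x_{n+1} = x_n - f(x_n)/f'(x_n)

Iteration 1:
  f(0.700000) = -2.557000
  f'(0.700000) = 4.470000
  x_1 = 0.700000 - (-2.557000)/4.470000 = 1.272036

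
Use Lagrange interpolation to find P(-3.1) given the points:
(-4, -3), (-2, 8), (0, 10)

Lagrange interpolation formula:
P(x) = Σ yᵢ × Lᵢ(x)
where Lᵢ(x) = Π_{j≠i} (x - xⱼ)/(xᵢ - xⱼ)

L_0(-3.1) = (-3.1 - (-2))/(-4 - (-2)) × (-3.1 - 0)/(-4 - 0) = 0.426250
L_1(-3.1) = (-3.1 - (-4))/(-2 - (-4)) × (-3.1 - 0)/(-2 - 0) = 0.697500
L_2(-3.1) = (-3.1 - (-4))/(0 - (-4)) × (-3.1 - (-2))/(0 - (-2)) = -0.123750

P(-3.1) = (-3)×L_0(-3.1) + 8×L_1(-3.1) + 10×L_2(-3.1)
P(-3.1) = 3.063750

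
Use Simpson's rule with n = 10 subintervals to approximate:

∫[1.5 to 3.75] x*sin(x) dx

f(x) = x*sin(x)
a = 1.5, b = 3.75, n = 10
h = (b - a)/n = 0.225000

Simpson's rule: (h/3)[f(x₀) + 4f(x₁) + 2f(x₂) + ... + f(xₙ)]

x_0 = 1.5000, f(x_0) = 1.496242, coefficient = 1
x_1 = 1.7250, f(x_1) = 1.704531, coefficient = 4
x_2 = 1.9500, f(x_2) = 1.811471, coefficient = 2
x_3 = 2.1750, f(x_3) = 1.789927, coefficient = 4
x_4 = 2.4000, f(x_4) = 1.621112, coefficient = 2
x_5 = 2.6250, f(x_5) = 1.296541, coefficient = 4
x_6 = 2.8500, f(x_6) = 0.819312, coefficient = 2
x_7 = 3.0750, f(x_7) = 0.204621, coefficient = 4
x_8 = 3.3000, f(x_8) = -0.520561, coefficient = 2
x_9 = 3.5250, f(x_9) = -1.318641, coefficient = 4
x_10 = 3.7500, f(x_10) = -2.143355, coefficient = 1

I ≈ (0.225000/3) × 21.523472 = 1.614260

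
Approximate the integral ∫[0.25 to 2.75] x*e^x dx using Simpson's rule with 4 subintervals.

f(x) = x*e^x
a = 0.25, b = 2.75, n = 4
h = (b - a)/n = 0.625000

Simpson's rule: (h/3)[f(x₀) + 4f(x₁) + 2f(x₂) + ... + f(xₙ)]

x_0 = 0.2500, f(x_0) = 0.321006, coefficient = 1
x_1 = 0.8750, f(x_1) = 2.099016, coefficient = 4
x_2 = 1.5000, f(x_2) = 6.722534, coefficient = 2
x_3 = 2.1250, f(x_3) = 17.792407, coefficient = 4
x_4 = 2.7500, f(x_4) = 43.017238, coefficient = 1

I ≈ (0.625000/3) × 136.349003 = 28.406042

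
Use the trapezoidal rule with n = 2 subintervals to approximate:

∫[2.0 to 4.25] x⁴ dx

f(x) = x⁴
a = 2.0, b = 4.25, n = 2
h = (b - a)/n = 1.125000

Trapezoidal rule: (h/2)[f(x₀) + 2f(x₁) + 2f(x₂) + ... + f(xₙ)]

x_0 = 2.0000, f(x_0) = 16.000000, coefficient = 1
x_1 = 3.1250, f(x_1) = 95.367432, coefficient = 2
x_2 = 4.2500, f(x_2) = 326.253906, coefficient = 1

I ≈ (1.125000/2) × 532.988770 = 299.806183
Exact value: 270.915820
Error: 28.890363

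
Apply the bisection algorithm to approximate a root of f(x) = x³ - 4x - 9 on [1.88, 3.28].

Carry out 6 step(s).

f(x) = x³ - 4x - 9
Initial interval: [1.88, 3.28]

Iteration 1:
  c_1 = (1.880000 + 3.280000)/2 = 2.580000
  f(c_1) = f(2.580000) = -2.146488
  f(a) × f(c) ≥ 0, new interval: [2.580000, 3.280000]
Iteration 2:
  c_2 = (2.580000 + 3.280000)/2 = 2.930000
  f(c_2) = f(2.930000) = 4.433757
  f(a) × f(c) < 0, new interval: [2.580000, 2.930000]
Iteration 3:
  c_3 = (2.580000 + 2.930000)/2 = 2.755000
  f(c_3) = f(2.755000) = 0.890519
  f(a) × f(c) < 0, new interval: [2.580000, 2.755000]
Iteration 4:
  c_4 = (2.580000 + 2.755000)/2 = 2.667500
  f(c_4) = f(2.667500) = -0.689254
  f(a) × f(c) ≥ 0, new interval: [2.667500, 2.755000]
Iteration 5:
  c_5 = (2.667500 + 2.755000)/2 = 2.711250
  f(c_5) = f(2.711250) = 0.085064
  f(a) × f(c) < 0, new interval: [2.667500, 2.711250]
Iteration 6:
  c_6 = (2.667500 + 2.711250)/2 = 2.689375
  f(c_6) = f(2.689375) = -0.305956
  f(a) × f(c) ≥ 0, new interval: [2.689375, 2.711250]

After 6 iteration(s), the approximation is c_6 = 2.689375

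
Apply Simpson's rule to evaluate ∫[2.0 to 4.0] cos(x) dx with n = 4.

f(x) = cos(x)
a = 2.0, b = 4.0, n = 4
h = (b - a)/n = 0.500000

Simpson's rule: (h/3)[f(x₀) + 4f(x₁) + 2f(x₂) + ... + f(xₙ)]

x_0 = 2.0000, f(x_0) = -0.416147, coefficient = 1
x_1 = 2.5000, f(x_1) = -0.801144, coefficient = 4
x_2 = 3.0000, f(x_2) = -0.989992, coefficient = 2
x_3 = 3.5000, f(x_3) = -0.936457, coefficient = 4
x_4 = 4.0000, f(x_4) = -0.653644, coefficient = 1

I ≈ (0.500000/3) × -10.000177 = -1.666696
Exact value: -1.666100
Error: 0.000596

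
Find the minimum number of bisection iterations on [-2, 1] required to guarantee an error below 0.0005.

We need (b-a)/2^n ≤ 0.0005
(1 - (-2))/2^n ≤ 0.0005
3/2^n ≤ 0.0005
2^n ≥ 6000
n ≥ log₂(6000) = 12.55
n ≥ 13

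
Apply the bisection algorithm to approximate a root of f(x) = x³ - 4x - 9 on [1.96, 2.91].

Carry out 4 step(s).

f(x) = x³ - 4x - 9
Initial interval: [1.96, 2.91]

Iteration 1:
  c_1 = (1.960000 + 2.910000)/2 = 2.435000
  f(c_1) = f(2.435000) = -4.302337
  f(a) × f(c) ≥ 0, new interval: [2.435000, 2.910000]
Iteration 2:
  c_2 = (2.435000 + 2.910000)/2 = 2.672500
  f(c_2) = f(2.672500) = -0.602320
  f(a) × f(c) ≥ 0, new interval: [2.672500, 2.910000]
Iteration 3:
  c_3 = (2.672500 + 2.910000)/2 = 2.791250
  f(c_3) = f(2.791250) = 1.581842
  f(a) × f(c) < 0, new interval: [2.672500, 2.791250]
Iteration 4:
  c_4 = (2.672500 + 2.791250)/2 = 2.731875
  f(c_4) = f(2.731875) = 0.460868
  f(a) × f(c) < 0, new interval: [2.672500, 2.731875]

After 4 iteration(s), the approximation is c_4 = 2.731875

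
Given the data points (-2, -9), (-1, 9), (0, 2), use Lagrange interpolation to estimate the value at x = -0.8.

Lagrange interpolation formula:
P(x) = Σ yᵢ × Lᵢ(x)
where Lᵢ(x) = Π_{j≠i} (x - xⱼ)/(xᵢ - xⱼ)

L_0(-0.8) = (-0.8 - (-1))/(-2 - (-1)) × (-0.8 - 0)/(-2 - 0) = -0.080000
L_1(-0.8) = (-0.8 - (-2))/(-1 - (-2)) × (-0.8 - 0)/(-1 - 0) = 0.960000
L_2(-0.8) = (-0.8 - (-2))/(0 - (-2)) × (-0.8 - (-1))/(0 - (-1)) = 0.120000

P(-0.8) = (-9)×L_0(-0.8) + 9×L_1(-0.8) + 2×L_2(-0.8)
P(-0.8) = 9.600000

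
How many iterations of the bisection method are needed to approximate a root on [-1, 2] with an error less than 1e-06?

We need (b-a)/2^n ≤ 1e-06
(2 - (-1))/2^n ≤ 1e-06
3/2^n ≤ 1e-06
2^n ≥ 3000000
n ≥ log₂(3000000) = 21.52
n ≥ 22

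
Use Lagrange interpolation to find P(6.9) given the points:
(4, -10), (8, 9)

Lagrange interpolation formula:
P(x) = Σ yᵢ × Lᵢ(x)
where Lᵢ(x) = Π_{j≠i} (x - xⱼ)/(xᵢ - xⱼ)

L_0(6.9) = (6.9 - 8)/(4 - 8) = 0.275000
L_1(6.9) = (6.9 - 4)/(8 - 4) = 0.725000

P(6.9) = (-10)×L_0(6.9) + 9×L_1(6.9)
P(6.9) = 3.775000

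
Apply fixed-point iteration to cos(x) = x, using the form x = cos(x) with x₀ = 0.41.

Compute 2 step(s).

Equation: cos(x) = x
Fixed-point form: x = cos(x)
x₀ = 0.41

x_1 = g(0.410000) = 0.917121
x_2 = g(0.917121) = 0.608108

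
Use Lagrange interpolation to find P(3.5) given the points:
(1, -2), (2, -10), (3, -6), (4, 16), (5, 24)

Lagrange interpolation formula:
P(x) = Σ yᵢ × Lᵢ(x)
where Lᵢ(x) = Π_{j≠i} (x - xⱼ)/(xᵢ - xⱼ)

L_0(3.5) = (3.5 - 2)/(1 - 2) × (3.5 - 3)/(1 - 3) × (3.5 - 4)/(1 - 4) × (3.5 - 5)/(1 - 5) = 0.023438
L_1(3.5) = (3.5 - 1)/(2 - 1) × (3.5 - 3)/(2 - 3) × (3.5 - 4)/(2 - 4) × (3.5 - 5)/(2 - 5) = -0.156250
L_2(3.5) = (3.5 - 1)/(3 - 1) × (3.5 - 2)/(3 - 2) × (3.5 - 4)/(3 - 4) × (3.5 - 5)/(3 - 5) = 0.703125
L_3(3.5) = (3.5 - 1)/(4 - 1) × (3.5 - 2)/(4 - 2) × (3.5 - 3)/(4 - 3) × (3.5 - 5)/(4 - 5) = 0.468750
L_4(3.5) = (3.5 - 1)/(5 - 1) × (3.5 - 2)/(5 - 2) × (3.5 - 3)/(5 - 3) × (3.5 - 4)/(5 - 4) = -0.039062

P(3.5) = (-2)×L_0(3.5) + (-10)×L_1(3.5) + (-6)×L_2(3.5) + 16×L_3(3.5) + 24×L_4(3.5)
P(3.5) = 3.859375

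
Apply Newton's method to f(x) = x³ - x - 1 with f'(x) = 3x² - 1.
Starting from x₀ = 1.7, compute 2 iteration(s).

f(x) = x³ - x - 1
f'(x) = 3x² - 1
x₀ = 1.7

Newton-Raphson formula: x_{n+1} = x_n - f(x_n)/f'(x_n)

Iteration 1:
  f(1.700000) = 2.213000
  f'(1.700000) = 7.670000
  x_1 = 1.700000 - 2.213000/7.670000 = 1.411473
Iteration 2:
  f(1.411473) = 0.400544
  f'(1.411473) = 4.976770
  x_2 = 1.411473 - 0.400544/4.976770 = 1.330991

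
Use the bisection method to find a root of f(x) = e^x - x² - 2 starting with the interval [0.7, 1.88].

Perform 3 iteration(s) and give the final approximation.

f(x) = e^x - x² - 2
Initial interval: [0.7, 1.88]

Iteration 1:
  c_1 = (0.700000 + 1.880000)/2 = 1.290000
  f(c_1) = f(1.290000) = -0.031313
  f(a) × f(c) ≥ 0, new interval: [1.290000, 1.880000]
Iteration 2:
  c_2 = (1.290000 + 1.880000)/2 = 1.585000
  f(c_2) = f(1.585000) = 0.367066
  f(a) × f(c) < 0, new interval: [1.290000, 1.585000]
Iteration 3:
  c_3 = (1.290000 + 1.585000)/2 = 1.437500
  f(c_3) = f(1.437500) = 0.143751
  f(a) × f(c) < 0, new interval: [1.290000, 1.437500]

After 3 iteration(s), the approximation is c_3 = 1.437500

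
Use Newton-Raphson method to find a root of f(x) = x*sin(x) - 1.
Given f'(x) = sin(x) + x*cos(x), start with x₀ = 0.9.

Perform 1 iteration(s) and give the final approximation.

f(x) = x*sin(x) - 1
f'(x) = sin(x) + x*cos(x)
x₀ = 0.9

Newton-Raphson formula: x_{n+1} = x_n - f(x_n)/f'(x_n)

Iteration 1:
  f(0.900000) = -0.295006
  f'(0.900000) = 1.342776
  x_1 = 0.900000 - (-0.295006)/1.342776 = 1.119698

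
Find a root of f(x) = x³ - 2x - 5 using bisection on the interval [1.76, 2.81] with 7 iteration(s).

f(x) = x³ - 2x - 5
Initial interval: [1.76, 2.81]

Iteration 1:
  c_1 = (1.760000 + 2.810000)/2 = 2.285000
  f(c_1) = f(2.285000) = 2.360499
  f(a) × f(c) < 0, new interval: [1.760000, 2.285000]
Iteration 2:
  c_2 = (1.760000 + 2.285000)/2 = 2.022500
  f(c_2) = f(2.022500) = -0.771951
  f(a) × f(c) ≥ 0, new interval: [2.022500, 2.285000]
Iteration 3:
  c_3 = (2.022500 + 2.285000)/2 = 2.153750
  f(c_3) = f(2.153750) = 0.682969
  f(a) × f(c) < 0, new interval: [2.022500, 2.153750]
Iteration 4:
  c_4 = (2.022500 + 2.153750)/2 = 2.088125
  f(c_4) = f(2.088125) = -0.071470
  f(a) × f(c) ≥ 0, new interval: [2.088125, 2.153750]
Iteration 5:
  c_5 = (2.088125 + 2.153750)/2 = 2.120938
  f(c_5) = f(2.120938) = 0.298899
  f(a) × f(c) < 0, new interval: [2.088125, 2.120938]
Iteration 6:
  c_6 = (2.088125 + 2.120938)/2 = 2.104531
  f(c_6) = f(2.104531) = 0.112015
  f(a) × f(c) < 0, new interval: [2.088125, 2.104531]
Iteration 7:
  c_7 = (2.088125 + 2.104531)/2 = 2.096328
  f(c_7) = f(2.096328) = 0.019850
  f(a) × f(c) < 0, new interval: [2.088125, 2.096328]

After 7 iteration(s), the approximation is c_7 = 2.096328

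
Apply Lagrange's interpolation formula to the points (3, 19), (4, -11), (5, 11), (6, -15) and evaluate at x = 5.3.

Lagrange interpolation formula:
P(x) = Σ yᵢ × Lᵢ(x)
where Lᵢ(x) = Π_{j≠i} (x - xⱼ)/(xᵢ - xⱼ)

L_0(5.3) = (5.3 - 4)/(3 - 4) × (5.3 - 5)/(3 - 5) × (5.3 - 6)/(3 - 6) = 0.045500
L_1(5.3) = (5.3 - 3)/(4 - 3) × (5.3 - 5)/(4 - 5) × (5.3 - 6)/(4 - 6) = -0.241500
L_2(5.3) = (5.3 - 3)/(5 - 3) × (5.3 - 4)/(5 - 4) × (5.3 - 6)/(5 - 6) = 1.046500
L_3(5.3) = (5.3 - 3)/(6 - 3) × (5.3 - 4)/(6 - 4) × (5.3 - 5)/(6 - 5) = 0.149500

P(5.3) = 19×L_0(5.3) + (-11)×L_1(5.3) + 11×L_2(5.3) + (-15)×L_3(5.3)
P(5.3) = 12.790000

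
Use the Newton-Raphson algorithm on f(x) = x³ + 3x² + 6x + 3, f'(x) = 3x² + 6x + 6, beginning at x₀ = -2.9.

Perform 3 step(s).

f(x) = x³ + 3x² + 6x + 3
f'(x) = 3x² + 6x + 6
x₀ = -2.9

Newton-Raphson formula: x_{n+1} = x_n - f(x_n)/f'(x_n)

Iteration 1:
  f(-2.900000) = -13.559000
  f'(-2.900000) = 13.830000
  x_1 = -2.900000 - (-13.559000)/13.830000 = -1.919595
Iteration 2:
  f(-1.919595) = -4.536446
  f'(-1.919595) = 5.536965
  x_2 = -1.919595 - (-4.536446)/5.536965 = -1.100293
Iteration 3:
  f(-1.100293) = -1.301889
  f'(-1.100293) = 3.030176
  x_3 = -1.100293 - (-1.301889)/3.030176 = -0.670652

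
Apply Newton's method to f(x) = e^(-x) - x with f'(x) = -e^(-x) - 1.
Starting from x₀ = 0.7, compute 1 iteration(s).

f(x) = e^(-x) - x
f'(x) = -e^(-x) - 1
x₀ = 0.7

Newton-Raphson formula: x_{n+1} = x_n - f(x_n)/f'(x_n)

Iteration 1:
  f(0.700000) = -0.203415
  f'(0.700000) = -1.496585
  x_1 = 0.700000 - (-0.203415)/(-1.496585) = 0.564081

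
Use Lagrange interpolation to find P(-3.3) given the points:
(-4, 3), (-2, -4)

Lagrange interpolation formula:
P(x) = Σ yᵢ × Lᵢ(x)
where Lᵢ(x) = Π_{j≠i} (x - xⱼ)/(xᵢ - xⱼ)

L_0(-3.3) = (-3.3 - (-2))/(-4 - (-2)) = 0.650000
L_1(-3.3) = (-3.3 - (-4))/(-2 - (-4)) = 0.350000

P(-3.3) = 3×L_0(-3.3) + (-4)×L_1(-3.3)
P(-3.3) = 0.550000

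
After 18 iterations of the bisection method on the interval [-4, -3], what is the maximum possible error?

Bisection error bound: |error| ≤ (b-a)/2^n
|error| ≤ (-3 - (-4))/2^18 = 1/2^18
|error| ≤ 0.0000038147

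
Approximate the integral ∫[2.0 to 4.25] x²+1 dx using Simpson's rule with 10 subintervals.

f(x) = x²+1
a = 2.0, b = 4.25, n = 10
h = (b - a)/n = 0.225000

Simpson's rule: (h/3)[f(x₀) + 4f(x₁) + 2f(x₂) + ... + f(xₙ)]

x_0 = 2.0000, f(x_0) = 5.000000, coefficient = 1
x_1 = 2.2250, f(x_1) = 5.950625, coefficient = 4
x_2 = 2.4500, f(x_2) = 7.002500, coefficient = 2
x_3 = 2.6750, f(x_3) = 8.155625, coefficient = 4
x_4 = 2.9000, f(x_4) = 9.410000, coefficient = 2
x_5 = 3.1250, f(x_5) = 10.765625, coefficient = 4
x_6 = 3.3500, f(x_6) = 12.222500, coefficient = 2
x_7 = 3.5750, f(x_7) = 13.780625, coefficient = 4
x_8 = 3.8000, f(x_8) = 15.440000, coefficient = 2
x_9 = 4.0250, f(x_9) = 17.200625, coefficient = 4
x_10 = 4.2500, f(x_10) = 19.062500, coefficient = 1

I ≈ (0.225000/3) × 335.625000 = 25.171875
Exact value: 25.171875
Error: 0.000000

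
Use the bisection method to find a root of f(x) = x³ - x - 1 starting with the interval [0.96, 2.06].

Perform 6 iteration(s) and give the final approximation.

f(x) = x³ - x - 1
Initial interval: [0.96, 2.06]

Iteration 1:
  c_1 = (0.960000 + 2.060000)/2 = 1.510000
  f(c_1) = f(1.510000) = 0.932951
  f(a) × f(c) < 0, new interval: [0.960000, 1.510000]
Iteration 2:
  c_2 = (0.960000 + 1.510000)/2 = 1.235000
  f(c_2) = f(1.235000) = -0.351347
  f(a) × f(c) ≥ 0, new interval: [1.235000, 1.510000]
Iteration 3:
  c_3 = (1.235000 + 1.510000)/2 = 1.372500
  f(c_3) = f(1.372500) = 0.212955
  f(a) × f(c) < 0, new interval: [1.235000, 1.372500]
Iteration 4:
  c_4 = (1.235000 + 1.372500)/2 = 1.303750
  f(c_4) = f(1.303750) = -0.087683
  f(a) × f(c) ≥ 0, new interval: [1.303750, 1.372500]
Iteration 5:
  c_5 = (1.303750 + 1.372500)/2 = 1.338125
  f(c_5) = f(1.338125) = 0.057893
  f(a) × f(c) < 0, new interval: [1.303750, 1.338125]
Iteration 6:
  c_6 = (1.303750 + 1.338125)/2 = 1.320937
  f(c_6) = f(1.320937) = -0.016066
  f(a) × f(c) ≥ 0, new interval: [1.320937, 1.338125]

After 6 iteration(s), the approximation is c_6 = 1.320937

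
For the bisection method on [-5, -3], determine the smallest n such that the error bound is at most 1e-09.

We need (b-a)/2^n ≤ 1e-09
(-3 - (-5))/2^n ≤ 1e-09
2/2^n ≤ 1e-09
2^n ≥ 2000000000
n ≥ log₂(2000000000) = 30.90
n ≥ 31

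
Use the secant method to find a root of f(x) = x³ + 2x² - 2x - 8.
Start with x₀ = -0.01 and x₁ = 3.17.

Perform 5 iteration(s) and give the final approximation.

f(x) = x³ + 2x² - 2x - 8
x₀ = -0.01, x₁ = 3.17

Secant formula: x_{n+1} = x_n - f(x_n)(x_n - x_{n-1})/(f(x_n) - f(x_{n-1}))

Iteration 1:
  f(-0.010000) = -7.979801
  f(3.170000) = 37.612813
  x_2 = 3.170000 - 37.612813×(3.170000 - (-0.010000))/(37.612813 - (-7.979801))
       = 0.546576
Iteration 2:
  f(3.170000) = 37.612813
  f(0.546576) = -8.332374
  x_3 = 0.546576 - (-8.332374)×(0.546576 - 3.170000)/(-8.332374 - 37.612813)
       = 1.022346
Iteration 3:
  f(0.546576) = -8.332374
  f(1.022346) = -6.885760
  x_4 = 1.022346 - (-6.885760)×(1.022346 - 0.546576)/(-6.885760 - (-8.332374))
       = 3.286972
Iteration 4:
  f(1.022346) = -6.885760
  f(3.286972) = 42.547473
  x_5 = 3.286972 - 42.547473×(3.286972 - 1.022346)/(42.547473 - (-6.885760))
       = 1.337795
Iteration 5:
  f(3.286972) = 42.547473
  f(1.337795) = -4.701949
  x_6 = 1.337795 - (-4.701949)×(1.337795 - 3.286972)/(-4.701949 - 42.547473)
       = 1.531765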